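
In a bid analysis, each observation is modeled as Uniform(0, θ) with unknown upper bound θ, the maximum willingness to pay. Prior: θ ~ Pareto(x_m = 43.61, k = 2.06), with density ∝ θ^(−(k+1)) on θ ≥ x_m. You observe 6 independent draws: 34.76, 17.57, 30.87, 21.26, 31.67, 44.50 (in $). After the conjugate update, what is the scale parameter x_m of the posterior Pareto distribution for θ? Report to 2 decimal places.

A Pareto(scale x_m, shape k) prior on the upper bound θ of Uniform(0, θ) is conjugate: posterior is Pareto(max(x_m, max xᵢ), k + n).
Sample maximum = 44.50; prior scale x_m = 43.61 → posterior scale = max = 44.50.
Posterior shape = 2.06 + 6 = 8.06.
Posterior scale x_m = 44.50.

44.50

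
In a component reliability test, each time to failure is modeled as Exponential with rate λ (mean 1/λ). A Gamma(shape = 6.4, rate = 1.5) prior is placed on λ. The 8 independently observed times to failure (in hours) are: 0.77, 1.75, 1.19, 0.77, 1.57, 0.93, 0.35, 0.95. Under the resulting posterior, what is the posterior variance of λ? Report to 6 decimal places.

With a Gamma(shape α, rate β) prior on the exponential rate λ, the posterior after n observations with total T = Σxᵢ is Gamma(α+n, β+T).
Sum of observations T = 8.28 hours; n = 8.
Posterior: Gamma(6.4+8, 1.5+8.28) = Gamma(14.4, 9.78).
Var = α/β² = 0.150551.

0.150551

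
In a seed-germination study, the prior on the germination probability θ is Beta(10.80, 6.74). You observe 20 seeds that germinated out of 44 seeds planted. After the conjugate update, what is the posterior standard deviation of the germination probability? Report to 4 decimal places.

The Beta prior is conjugate to a Binomial/Bernoulli likelihood; the update adds successes to α and failures to β.
Posterior: Beta(α+k, β+n−k) = Beta(10.80+20, 6.74+24) = Beta(30.80, 30.74).
Var = αβ/((α+β)²(α+β+1)) = 30.80·30.74/(61.54²·62.54) = 0.00399744; SD = √0.00399744 = 0.0632.

0.0632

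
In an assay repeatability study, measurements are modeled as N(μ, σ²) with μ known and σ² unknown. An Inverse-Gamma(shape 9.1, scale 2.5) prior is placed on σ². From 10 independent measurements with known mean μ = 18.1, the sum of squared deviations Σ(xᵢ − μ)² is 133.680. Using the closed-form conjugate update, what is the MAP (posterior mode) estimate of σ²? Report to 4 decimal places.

4.5921

With known mean μ and an Inverse-Gamma(α, β) prior on σ², the Normal likelihood is conjugate: posterior is Inv-Gamma(α + n/2, β + Σ(xᵢ−μ)²/2).
Posterior: Inv-Gamma(9.1 + 10/2, 2.5 + 133.680/2) = Inv-Gamma(14.10, 69.3400).
Mode = β/(α+1) = 69.3400/15.10 = 4.5921.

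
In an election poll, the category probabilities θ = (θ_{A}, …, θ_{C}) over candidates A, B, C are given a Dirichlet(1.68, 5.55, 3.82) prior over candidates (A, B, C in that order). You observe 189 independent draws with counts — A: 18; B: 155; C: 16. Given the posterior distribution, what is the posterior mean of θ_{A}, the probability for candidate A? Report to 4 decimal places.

0.0984

The Dirichlet prior is conjugate to the Multinomial likelihood: each posterior αⱼ = prior αⱼ + observed count nⱼ.
Posterior concentration: (19.68, 160.55, 19.82), total = 200.05.
E[θ_{A}|data] = α_{A}/Σα = 19.68/200.05 = 0.0984.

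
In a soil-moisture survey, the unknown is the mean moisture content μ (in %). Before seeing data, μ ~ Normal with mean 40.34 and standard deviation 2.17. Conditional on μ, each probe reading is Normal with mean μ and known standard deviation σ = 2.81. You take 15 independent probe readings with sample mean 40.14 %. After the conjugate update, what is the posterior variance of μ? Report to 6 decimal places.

0.473477

For Normal data with known variance σ², a Normal(μ₀, σ₀²) prior on μ is conjugate. Posterior precision = 1/σ₀² + n/σ²; posterior mean is the precision-weighted average of μ₀ and x̄.
σ₀² = 2.17² = 4.7089, σ² = 2.81² = 7.8961; σ² + n·σ₀² = 7.8961 + 15·4.7089 = 78.5296.
Posterior precision = 1/σ₀² + n/σ² = 1/4.7089 + 15/7.8961 = (σ² + n·σ₀²)/(σ₀²σ²) = 78.5296/(4.7089·7.8961); posterior variance σₙ² = σ₀²σ²/(σ² + n·σ₀²) = 4.7089·7.8961/78.5296 = 0.473477.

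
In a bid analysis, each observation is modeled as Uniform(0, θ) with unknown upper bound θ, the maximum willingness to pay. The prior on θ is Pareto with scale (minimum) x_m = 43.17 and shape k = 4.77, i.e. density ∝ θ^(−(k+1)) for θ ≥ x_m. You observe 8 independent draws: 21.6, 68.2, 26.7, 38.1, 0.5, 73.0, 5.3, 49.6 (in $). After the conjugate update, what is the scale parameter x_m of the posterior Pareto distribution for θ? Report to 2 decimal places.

A Pareto(scale x_m, shape k) prior on the upper bound θ of Uniform(0, θ) is conjugate: posterior is Pareto(max(x_m, max xᵢ), k + n).
Sample maximum = 73.0; prior scale x_m = 43.17 → posterior scale = max = 73.00.
Posterior shape = 4.77 + 8 = 12.77.
Posterior scale x_m = 73.00.

73.00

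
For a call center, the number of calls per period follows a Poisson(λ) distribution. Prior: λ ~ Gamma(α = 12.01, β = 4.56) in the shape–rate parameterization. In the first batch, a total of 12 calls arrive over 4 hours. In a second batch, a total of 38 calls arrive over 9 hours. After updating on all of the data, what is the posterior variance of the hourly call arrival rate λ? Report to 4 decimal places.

0.2011

With a Gamma(shape α, rate β) prior, the Poisson likelihood is conjugate: the posterior is Gamma(α + ΣXᵢ, β + n).
After batch 1: Gamma(α+S, β+n) = Gamma(12.01+12, 4.56+4) = Gamma(24.01, 8.56).
After batch 2: Gamma(α+S, β+n) = Gamma(24.01+38, 8.56+9) = Gamma(62.01, 17.56).
Var = α/β² = 62.01/17.56² = 0.2011.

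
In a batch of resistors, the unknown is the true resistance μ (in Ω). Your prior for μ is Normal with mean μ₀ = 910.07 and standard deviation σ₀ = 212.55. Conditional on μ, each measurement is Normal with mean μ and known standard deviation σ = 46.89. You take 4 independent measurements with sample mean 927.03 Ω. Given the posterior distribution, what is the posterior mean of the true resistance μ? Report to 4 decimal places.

For Normal data with known variance σ², a Normal(μ₀, σ₀²) prior on μ is conjugate. Posterior precision = 1/σ₀² + n/σ²; posterior mean is the precision-weighted average of μ₀ and x̄.
n·x̄ = 4·927.03 = 3708.12.
σ₀² = 212.55² = 45177.5025, σ² = 46.89² = 2198.6721; σ² + n·σ₀² = 2198.6721 + 4·45177.5025 = 182908.6821.
Posterior mean = (μ₀/σ₀² + n·x̄/σ²)/(1/σ₀² + n/σ²) = (σ²·μ₀ + σ₀²·n·x̄)/(σ² + n·σ₀²) = (2198.6721·910.07 + 45177.5025·3708.12)/182908.6821 = 169524546.088347/182908.6821 = 926.8261.

926.8261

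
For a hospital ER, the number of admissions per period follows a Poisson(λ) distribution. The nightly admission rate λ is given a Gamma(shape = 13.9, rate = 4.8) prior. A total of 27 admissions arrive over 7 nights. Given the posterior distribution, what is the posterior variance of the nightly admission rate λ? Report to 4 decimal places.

With a Gamma(shape α, rate β) prior, the Poisson likelihood is conjugate: the posterior is Gamma(α + ΣXᵢ, β + n).
Posterior: Gamma(α+S, β+n) = Gamma(13.9+27, 4.8+7) = Gamma(40.9, 11.8).
Var = α/β² = 40.9/11.8² = 0.2937.

0.2937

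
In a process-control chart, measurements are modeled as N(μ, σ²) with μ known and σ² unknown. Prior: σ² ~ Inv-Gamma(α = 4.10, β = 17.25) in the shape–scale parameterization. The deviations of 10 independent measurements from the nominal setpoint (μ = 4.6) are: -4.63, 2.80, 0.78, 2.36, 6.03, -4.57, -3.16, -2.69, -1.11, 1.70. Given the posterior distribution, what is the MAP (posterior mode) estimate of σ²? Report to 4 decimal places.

With known mean μ and an Inverse-Gamma(α, β) prior on σ², the Normal likelihood is conjugate: posterior is Inv-Gamma(α + n/2, β + Σ(xᵢ−μ)²/2).
Σ(xᵢ−μ)² = (-4.63)² + (2.80)² + (0.78)² + (2.36)² + (6.03)² + (-4.57)² + (-3.16)² + (-2.69)² + (-1.11)² + (1.70)² = 114.0445.
Posterior: Inv-Gamma(4.10 + 10/2, 17.25 + 114.0445/2) = Inv-Gamma(9.10, 74.27225).
Mode = β/(α+1) = 74.27225/10.10 = 7.3537.

7.3537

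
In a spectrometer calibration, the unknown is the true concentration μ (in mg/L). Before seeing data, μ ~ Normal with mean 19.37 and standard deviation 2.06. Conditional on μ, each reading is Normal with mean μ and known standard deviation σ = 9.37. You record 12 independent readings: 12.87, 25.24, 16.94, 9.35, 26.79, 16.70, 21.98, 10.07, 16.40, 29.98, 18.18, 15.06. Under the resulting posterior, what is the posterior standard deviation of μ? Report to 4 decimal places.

1.6388

For Normal data with known variance σ², a Normal(μ₀, σ₀²) prior on μ is conjugate. Posterior precision = 1/σ₀² + n/σ²; posterior mean is the precision-weighted average of μ₀ and x̄.
σ₀² = 2.06² = 4.2436, σ² = 9.37² = 87.7969; σ² + n·σ₀² = 87.7969 + 12·4.2436 = 138.7201.
Posterior precision = 1/σ₀² + n/σ² = 1/4.2436 + 12/87.7969 = (σ² + n·σ₀²)/(σ₀²σ²) = 138.7201/(4.2436·87.7969); posterior variance σₙ² = σ₀²σ²/(σ² + n·σ₀²) = 4.2436·87.7969/138.7201 = 2.685803.
Posterior SD = √σₙ² = √(4.2436·87.7969/138.7201) = 1.6388.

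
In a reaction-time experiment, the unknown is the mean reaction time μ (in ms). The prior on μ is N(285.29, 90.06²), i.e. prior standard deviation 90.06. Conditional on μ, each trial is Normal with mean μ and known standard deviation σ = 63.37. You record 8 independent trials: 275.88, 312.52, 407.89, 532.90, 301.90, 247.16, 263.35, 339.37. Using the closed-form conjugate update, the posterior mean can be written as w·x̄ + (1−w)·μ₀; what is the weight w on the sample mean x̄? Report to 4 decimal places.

For Normal data with known variance σ², a Normal(μ₀, σ₀²) prior on μ is conjugate. Posterior precision = 1/σ₀² + n/σ²; posterior mean is the precision-weighted average of μ₀ and x̄.
σ₀² = 90.06² = 8110.8036, σ² = 63.37² = 4015.7569. Prior precision 1/σ₀² = 1/8110.8036; data precision n/σ² = 8/4015.7569.
w = (n/σ²)/(1/σ₀² + n/σ²) = n·σ₀²/(σ² + n·σ₀²) = 8·8110.8036/(4015.7569 + 8·8110.8036) = 64886.4288/68902.1857 = 0.9417.

0.9417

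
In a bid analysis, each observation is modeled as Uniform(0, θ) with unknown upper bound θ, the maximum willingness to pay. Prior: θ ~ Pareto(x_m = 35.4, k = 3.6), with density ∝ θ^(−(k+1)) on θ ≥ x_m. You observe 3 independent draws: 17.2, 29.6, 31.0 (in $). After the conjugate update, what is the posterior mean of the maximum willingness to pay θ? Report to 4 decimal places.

41.7214

A Pareto(scale x_m, shape k) prior on the upper bound θ of Uniform(0, θ) is conjugate: posterior is Pareto(max(x_m, max xᵢ), k + n).
Sample maximum = 31.0; prior scale x_m = 35.4 → posterior scale = max = 35.4.
Posterior shape = 3.6 + 3 = 6.6.
E[θ|data] = k·x_m/(k−1) = 6.6·35.4/5.6 = 41.7214.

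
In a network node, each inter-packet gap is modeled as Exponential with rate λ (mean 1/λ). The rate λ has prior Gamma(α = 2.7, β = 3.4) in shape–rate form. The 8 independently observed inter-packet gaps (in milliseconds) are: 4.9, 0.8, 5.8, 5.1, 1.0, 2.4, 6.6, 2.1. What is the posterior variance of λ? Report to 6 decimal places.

With a Gamma(shape α, rate β) prior on the exponential rate λ, the posterior after n observations with total T = Σxᵢ is Gamma(α+n, β+T).
Sum of observations T = 28.7 milliseconds; n = 8.
Posterior: Gamma(2.7+8, 3.4+28.7) = Gamma(10.7, 32.1).
Var = α/β² = 0.010384.

0.010384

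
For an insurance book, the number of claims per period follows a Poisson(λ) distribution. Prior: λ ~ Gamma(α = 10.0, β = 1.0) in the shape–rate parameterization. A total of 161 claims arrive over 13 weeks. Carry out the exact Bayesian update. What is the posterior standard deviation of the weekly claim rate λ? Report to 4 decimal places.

0.9340

With a Gamma(shape α, rate β) prior, the Poisson likelihood is conjugate: the posterior is Gamma(α + ΣXᵢ, β + n).
Posterior: Gamma(α+S, β+n) = Gamma(10.0+161, 1.0+13) = Gamma(171.0, 14.0).
SD = √α/β = √171.0/14.0 = 0.9340.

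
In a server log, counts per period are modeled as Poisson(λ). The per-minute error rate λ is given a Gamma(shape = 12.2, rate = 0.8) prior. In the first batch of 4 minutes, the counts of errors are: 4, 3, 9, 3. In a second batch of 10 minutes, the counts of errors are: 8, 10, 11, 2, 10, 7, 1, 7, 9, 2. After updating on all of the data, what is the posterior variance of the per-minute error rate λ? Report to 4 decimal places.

With a Gamma(shape α, rate β) prior, the Poisson likelihood is conjugate: the posterior is Gamma(α + ΣXᵢ, β + n).
Batch 1: sum of counts S = 19 over n = 4 minutes.
After batch 1: Gamma(α+S, β+n) = Gamma(12.2+19, 0.8+4) = Gamma(31.2, 4.8).
Batch 2: sum of counts S = 67 over n = 10 minutes.
After batch 2: Gamma(α+S, β+n) = Gamma(31.2+67, 4.8+10) = Gamma(98.2, 14.8).
Var = α/β² = 98.2/14.8² = 0.4483.

0.4483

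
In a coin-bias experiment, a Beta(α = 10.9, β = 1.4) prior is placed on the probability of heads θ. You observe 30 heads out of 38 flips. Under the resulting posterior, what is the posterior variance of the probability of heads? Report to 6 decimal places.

0.002962

The Beta prior is conjugate to a Binomial/Bernoulli likelihood; the update adds successes to α and failures to β.
Posterior: Beta(α+k, β+n−k) = Beta(10.9+30, 1.4+8) = Beta(40.9, 9.4).
Var = αβ/((α+β)²(α+β+1)) = 40.9·9.4/(50.3²·51.3) = 0.002962.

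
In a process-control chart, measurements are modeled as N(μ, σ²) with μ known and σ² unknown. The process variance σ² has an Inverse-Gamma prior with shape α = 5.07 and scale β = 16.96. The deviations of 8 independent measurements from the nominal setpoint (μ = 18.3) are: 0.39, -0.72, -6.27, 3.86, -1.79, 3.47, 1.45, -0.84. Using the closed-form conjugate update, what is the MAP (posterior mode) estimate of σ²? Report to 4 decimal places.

With known mean μ and an Inverse-Gamma(α, β) prior on σ², the Normal likelihood is conjugate: posterior is Inv-Gamma(α + n/2, β + Σ(xᵢ−μ)²/2).
Σ(xᵢ−μ)² = (0.39)² + (-0.72)² + (-6.27)² + (3.86)² + (-1.79)² + (3.47)² + (1.45)² + (-0.84)² = 72.9361.
Posterior: Inv-Gamma(5.07 + 8/2, 16.96 + 72.9361/2) = Inv-Gamma(9.07, 53.42805).
Mode = β/(α+1) = 53.42805/10.07 = 5.3057.

5.3057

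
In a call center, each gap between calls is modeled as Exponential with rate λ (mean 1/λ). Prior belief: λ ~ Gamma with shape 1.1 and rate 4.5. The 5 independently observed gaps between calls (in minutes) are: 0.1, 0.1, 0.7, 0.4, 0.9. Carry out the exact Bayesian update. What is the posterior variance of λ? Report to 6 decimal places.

0.135888

With a Gamma(shape α, rate β) prior on the exponential rate λ, the posterior after n observations with total T = Σxᵢ is Gamma(α+n, β+T).
Sum of observations T = 2.2 minutes; n = 5.
Posterior: Gamma(1.1+5, 4.5+2.2) = Gamma(6.1, 6.7).
Var = α/β² = 0.135888.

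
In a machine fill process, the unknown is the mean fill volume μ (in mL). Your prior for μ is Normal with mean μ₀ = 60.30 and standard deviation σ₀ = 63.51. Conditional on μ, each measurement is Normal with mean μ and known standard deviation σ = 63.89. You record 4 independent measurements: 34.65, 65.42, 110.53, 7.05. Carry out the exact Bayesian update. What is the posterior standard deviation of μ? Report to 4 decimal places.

28.5382

For Normal data with known variance σ², a Normal(μ₀, σ₀²) prior on μ is conjugate. Posterior precision = 1/σ₀² + n/σ²; posterior mean is the precision-weighted average of μ₀ and x̄.
σ₀² = 63.51² = 4033.5201, σ² = 63.89² = 4081.9321; σ² + n·σ₀² = 4081.9321 + 4·4033.5201 = 20216.0125.
Posterior precision = 1/σ₀² + n/σ² = 1/4033.5201 + 4/4081.9321 = (σ² + n·σ₀²)/(σ₀²σ²) = 20216.0125/(4033.5201·4081.9321); posterior variance σₙ² = σ₀²σ²/(σ² + n·σ₀²) = 4033.5201·4081.9321/20216.0125 = 814.431391.
Posterior SD = √σₙ² = √(4033.5201·4081.9321/20216.0125) = 28.5382.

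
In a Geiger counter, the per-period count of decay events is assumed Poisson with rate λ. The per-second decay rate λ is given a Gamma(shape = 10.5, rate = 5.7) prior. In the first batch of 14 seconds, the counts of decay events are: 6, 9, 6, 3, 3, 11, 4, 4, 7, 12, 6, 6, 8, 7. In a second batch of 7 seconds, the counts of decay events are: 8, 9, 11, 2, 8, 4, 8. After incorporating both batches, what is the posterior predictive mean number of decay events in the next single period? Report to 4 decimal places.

With a Gamma(shape α, rate β) prior, the Poisson likelihood is conjugate: the posterior is Gamma(α + ΣXᵢ, β + n).
Batch 1: sum of counts S = 92 over n = 14 seconds.
After batch 1: Gamma(α+S, β+n) = Gamma(10.5+92, 5.7+14) = Gamma(102.5, 19.7).
Batch 2: sum of counts S = 50 over n = 7 seconds.
After batch 2: Gamma(α+S, β+n) = Gamma(102.5+50, 19.7+7) = Gamma(152.5, 26.7).
The predictive distribution for one future period is NegBinom with mean α/β = 5.7116.

5.7116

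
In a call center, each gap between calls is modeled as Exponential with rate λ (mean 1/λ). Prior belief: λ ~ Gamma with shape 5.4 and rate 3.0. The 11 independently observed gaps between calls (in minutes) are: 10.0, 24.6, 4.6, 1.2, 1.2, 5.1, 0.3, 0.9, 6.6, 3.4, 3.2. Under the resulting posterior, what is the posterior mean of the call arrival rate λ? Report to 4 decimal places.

With a Gamma(shape α, rate β) prior on the exponential rate λ, the posterior after n observations with total T = Σxᵢ is Gamma(α+n, β+T).
Sum of observations T = 61.1 minutes; n = 11.
Posterior: Gamma(5.4+11, 3.0+61.1) = Gamma(16.4, 64.1).
Posterior mean of λ = α/β = 16.4/64.1 = 0.2559.

0.2559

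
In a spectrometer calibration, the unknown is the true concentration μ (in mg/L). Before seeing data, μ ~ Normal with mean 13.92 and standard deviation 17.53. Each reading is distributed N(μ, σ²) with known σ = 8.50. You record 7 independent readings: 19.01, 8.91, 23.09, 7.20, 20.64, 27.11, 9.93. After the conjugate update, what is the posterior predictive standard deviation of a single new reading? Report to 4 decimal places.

For Normal data with known variance σ², a Normal(μ₀, σ₀²) prior on μ is conjugate. Posterior precision = 1/σ₀² + n/σ²; posterior mean is the precision-weighted average of μ₀ and x̄.
σ₀² = 17.53² = 307.3009, σ² = 8.50² = 72.25; σ² + n·σ₀² = 72.25 + 7·307.3009 = 2223.3563.
Posterior precision = 1/σ₀² + n/σ² = 1/307.3009 + 7/72.25 = (σ² + n·σ₀²)/(σ₀²σ²) = 2223.3563/(307.3009·72.25); posterior variance σₙ² = σ₀²σ²/(σ² + n·σ₀²) = 307.3009·72.25/2223.3563 = 9.986024.
Predictive variance for one new observation = σₙ² + σ² = 307.3009·72.25/2223.3563 + 72.25 = σ²·(σ₀² + 2223.3563)/2223.3563 = 72.25·2530.6572/2223.3563 = 82.236024; SD = √(72.25·2530.6572/2223.3563) = 9.0684.

9.0684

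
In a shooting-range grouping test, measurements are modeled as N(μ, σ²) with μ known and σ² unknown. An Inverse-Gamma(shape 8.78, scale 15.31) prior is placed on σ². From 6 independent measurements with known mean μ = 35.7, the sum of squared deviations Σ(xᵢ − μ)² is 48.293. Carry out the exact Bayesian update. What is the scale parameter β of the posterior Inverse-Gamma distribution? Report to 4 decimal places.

With known mean μ and an Inverse-Gamma(α, β) prior on σ², the Normal likelihood is conjugate: posterior is Inv-Gamma(α + n/2, β + Σ(xᵢ−μ)²/2).
Posterior: Inv-Gamma(8.78 + 6/2, 15.31 + 48.293/2) = Inv-Gamma(11.78, 39.4565).
Posterior β = 39.4565.

39.4565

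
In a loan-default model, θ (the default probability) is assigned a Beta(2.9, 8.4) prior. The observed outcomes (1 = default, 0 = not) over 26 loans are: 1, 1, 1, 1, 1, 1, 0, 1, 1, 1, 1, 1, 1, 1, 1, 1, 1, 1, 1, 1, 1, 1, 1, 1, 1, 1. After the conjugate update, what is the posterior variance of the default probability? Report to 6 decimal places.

The Beta prior is conjugate to a Binomial/Bernoulli likelihood; the update adds successes to α and failures to β.
Posterior: Beta(α+k, β+n−k) = Beta(2.9+25, 8.4+1) = Beta(27.9, 9.4).
Var = αβ/((α+β)²(α+β+1)) = 27.9·9.4/(37.3²·38.3) = 0.004922.

0.004922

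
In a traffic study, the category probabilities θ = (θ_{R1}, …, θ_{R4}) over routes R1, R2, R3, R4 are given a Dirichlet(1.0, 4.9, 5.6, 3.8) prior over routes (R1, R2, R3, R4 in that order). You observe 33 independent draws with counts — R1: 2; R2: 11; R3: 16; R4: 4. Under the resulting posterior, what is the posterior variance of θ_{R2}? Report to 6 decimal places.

0.004479

The Dirichlet prior is conjugate to the Multinomial likelihood: each posterior αⱼ = prior αⱼ + observed count nⱼ.
Posterior concentration: (3.0, 15.9, 21.6, 7.8), total = 48.3.
Var[θ_j] = α_j(Σα−α_j)/((Σα)²(Σα+1)) = 15.9·32.4/(48.3²·49.3) = 0.004479.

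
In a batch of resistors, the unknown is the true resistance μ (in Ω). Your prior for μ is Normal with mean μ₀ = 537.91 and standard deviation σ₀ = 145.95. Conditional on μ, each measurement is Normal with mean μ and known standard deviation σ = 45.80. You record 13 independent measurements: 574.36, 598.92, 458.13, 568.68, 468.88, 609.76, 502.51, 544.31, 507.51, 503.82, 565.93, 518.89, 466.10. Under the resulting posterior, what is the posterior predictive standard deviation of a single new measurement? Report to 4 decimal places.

For Normal data with known variance σ², a Normal(μ₀, σ₀²) prior on μ is conjugate. Posterior precision = 1/σ₀² + n/σ²; posterior mean is the precision-weighted average of μ₀ and x̄.
σ₀² = 145.95² = 21301.4025, σ² = 45.80² = 2097.64; σ² + n·σ₀² = 2097.64 + 13·21301.4025 = 279015.8725.
Posterior precision = 1/σ₀² + n/σ² = 1/21301.4025 + 13/2097.64 = (σ² + n·σ₀²)/(σ₀²σ²) = 279015.8725/(21301.4025·2097.64); posterior variance σₙ² = σ₀²σ²/(σ² + n·σ₀²) = 21301.4025·2097.64/279015.8725 = 160.143842.
Predictive variance for one new observation = σₙ² + σ² = 21301.4025·2097.64/279015.8725 + 2097.64 = σ²·(σ₀² + 279015.8725)/279015.8725 = 2097.64·300317.275/279015.8725 = 2257.783842; SD = √(2097.64·300317.275/279015.8725) = 47.5161.

47.5161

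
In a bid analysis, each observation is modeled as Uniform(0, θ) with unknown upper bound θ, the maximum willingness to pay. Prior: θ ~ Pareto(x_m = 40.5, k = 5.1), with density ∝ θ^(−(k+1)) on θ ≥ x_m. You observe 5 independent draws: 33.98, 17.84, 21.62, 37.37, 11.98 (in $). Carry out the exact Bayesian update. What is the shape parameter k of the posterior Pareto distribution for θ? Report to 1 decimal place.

A Pareto(scale x_m, shape k) prior on the upper bound θ of Uniform(0, θ) is conjugate: posterior is Pareto(max(x_m, max xᵢ), k + n).
Sample maximum = 37.37; prior scale x_m = 40.5 → posterior scale = max = 40.50.
Posterior shape = 5.1 + 5 = 10.1.
Posterior shape k = 10.1.

10.1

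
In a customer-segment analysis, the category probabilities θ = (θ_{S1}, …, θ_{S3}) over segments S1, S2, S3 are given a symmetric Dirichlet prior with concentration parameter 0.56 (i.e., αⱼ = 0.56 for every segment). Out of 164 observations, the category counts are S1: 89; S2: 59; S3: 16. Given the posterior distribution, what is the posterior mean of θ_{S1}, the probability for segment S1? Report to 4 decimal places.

0.5406

The Dirichlet prior is conjugate to the Multinomial likelihood: each posterior αⱼ = prior αⱼ + observed count nⱼ.
Posterior concentration: (89.56, 59.56, 16.56), total = 165.68.
E[θ_{S1}|data] = α_{S1}/Σα = 89.56/165.68 = 0.5406.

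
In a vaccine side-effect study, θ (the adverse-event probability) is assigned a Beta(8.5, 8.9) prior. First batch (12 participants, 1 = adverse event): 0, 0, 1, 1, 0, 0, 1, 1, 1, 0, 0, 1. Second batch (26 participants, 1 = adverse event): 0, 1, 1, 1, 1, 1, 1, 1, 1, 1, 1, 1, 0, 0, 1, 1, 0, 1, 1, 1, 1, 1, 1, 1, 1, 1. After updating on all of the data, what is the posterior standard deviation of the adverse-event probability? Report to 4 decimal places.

The Beta prior is conjugate to a Binomial/Bernoulli likelihood; the update adds successes to α and failures to β.
After batch 1: Beta(8.5+6, 8.9+6) = Beta(14.5, 14.9).
After batch 2: Beta(14.5+22, 14.9+4) = Beta(36.5, 18.9).
Var = αβ/((α+β)²(α+β+1)) = 36.5·18.9/(55.4²·56.4) = 0.00398525; SD = √0.00398525 = 0.0631.

0.0631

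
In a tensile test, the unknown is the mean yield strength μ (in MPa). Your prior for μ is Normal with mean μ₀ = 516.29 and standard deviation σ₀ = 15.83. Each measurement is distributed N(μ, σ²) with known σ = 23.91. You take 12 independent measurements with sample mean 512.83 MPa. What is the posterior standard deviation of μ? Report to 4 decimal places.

6.3270

For Normal data with known variance σ², a Normal(μ₀, σ₀²) prior on μ is conjugate. Posterior precision = 1/σ₀² + n/σ²; posterior mean is the precision-weighted average of μ₀ and x̄.
σ₀² = 15.83² = 250.5889, σ² = 23.91² = 571.6881; σ² + n·σ₀² = 571.6881 + 12·250.5889 = 3578.7549.
Posterior precision = 1/σ₀² + n/σ² = 1/250.5889 + 12/571.6881 = (σ² + n·σ₀²)/(σ₀²σ²) = 3578.7549/(250.5889·571.6881); posterior variance σₙ² = σ₀²σ²/(σ² + n·σ₀²) = 250.5889·571.6881/3578.7549 = 40.030317.
Posterior SD = √σₙ² = √(250.5889·571.6881/3578.7549) = 6.3270.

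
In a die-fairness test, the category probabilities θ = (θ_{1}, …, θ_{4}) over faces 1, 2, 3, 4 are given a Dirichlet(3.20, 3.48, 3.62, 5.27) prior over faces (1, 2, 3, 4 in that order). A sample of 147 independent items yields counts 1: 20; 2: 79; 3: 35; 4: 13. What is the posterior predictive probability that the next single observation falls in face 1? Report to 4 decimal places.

The Dirichlet prior is conjugate to the Multinomial likelihood: each posterior αⱼ = prior αⱼ + observed count nⱼ.
Posterior concentration: (23.20, 82.48, 38.62, 18.27), total = 162.57.
P(next = 1 | data) = α_{1}/Σα = 0.1427.

0.1427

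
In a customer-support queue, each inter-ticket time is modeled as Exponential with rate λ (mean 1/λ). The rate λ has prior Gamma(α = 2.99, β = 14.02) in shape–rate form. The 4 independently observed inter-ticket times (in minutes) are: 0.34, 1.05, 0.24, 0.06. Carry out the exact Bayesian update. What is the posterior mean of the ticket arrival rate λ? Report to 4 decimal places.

With a Gamma(shape α, rate β) prior on the exponential rate λ, the posterior after n observations with total T = Σxᵢ is Gamma(α+n, β+T).
Sum of observations T = 1.69 minutes; n = 4.
Posterior: Gamma(2.99+4, 14.02+1.69) = Gamma(6.99, 15.71).
Posterior mean of λ = α/β = 6.99/15.71 = 0.4449.

0.4449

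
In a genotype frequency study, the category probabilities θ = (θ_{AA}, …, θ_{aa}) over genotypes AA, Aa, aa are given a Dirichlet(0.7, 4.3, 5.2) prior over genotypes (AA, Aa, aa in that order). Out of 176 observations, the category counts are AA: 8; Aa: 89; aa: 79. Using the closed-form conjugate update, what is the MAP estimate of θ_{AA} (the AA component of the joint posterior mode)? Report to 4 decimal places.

0.0420

The Dirichlet prior is conjugate to the Multinomial likelihood: each posterior αⱼ = prior αⱼ + observed count nⱼ.
Posterior concentration: (8.7, 93.3, 84.2), total = 186.2.
Joint mode component: (α_{AA}−1)/(Σα−K) = 7.7/183.2 = 0.0420.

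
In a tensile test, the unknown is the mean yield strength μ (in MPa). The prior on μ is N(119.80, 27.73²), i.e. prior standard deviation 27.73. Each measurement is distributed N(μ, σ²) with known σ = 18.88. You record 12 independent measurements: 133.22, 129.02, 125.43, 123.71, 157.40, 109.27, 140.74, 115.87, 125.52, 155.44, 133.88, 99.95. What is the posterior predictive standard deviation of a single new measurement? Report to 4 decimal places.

19.6228

For Normal data with known variance σ², a Normal(μ₀, σ₀²) prior on μ is conjugate. Posterior precision = 1/σ₀² + n/σ²; posterior mean is the precision-weighted average of μ₀ and x̄.
σ₀² = 27.73² = 768.9529, σ² = 18.88² = 356.4544; σ² + n·σ₀² = 356.4544 + 12·768.9529 = 9583.8892.
Posterior precision = 1/σ₀² + n/σ² = 1/768.9529 + 12/356.4544 = (σ² + n·σ₀²)/(σ₀²σ²) = 9583.8892/(768.9529·356.4544); posterior variance σₙ² = σ₀²σ²/(σ² + n·σ₀²) = 768.9529·356.4544/9583.8892 = 28.599730.
Predictive variance for one new observation = σₙ² + σ² = 768.9529·356.4544/9583.8892 + 356.4544 = σ²·(σ₀² + 9583.8892)/9583.8892 = 356.4544·10352.8421/9583.8892 = 385.054130; SD = √(356.4544·10352.8421/9583.8892) = 19.6228.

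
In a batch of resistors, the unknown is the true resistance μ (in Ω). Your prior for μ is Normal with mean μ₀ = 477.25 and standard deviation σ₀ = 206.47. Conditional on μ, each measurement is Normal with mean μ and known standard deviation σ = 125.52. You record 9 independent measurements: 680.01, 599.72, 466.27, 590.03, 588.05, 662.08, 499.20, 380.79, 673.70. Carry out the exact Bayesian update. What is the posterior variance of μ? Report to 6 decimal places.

1681.533795

For Normal data with known variance σ², a Normal(μ₀, σ₀²) prior on μ is conjugate. Posterior precision = 1/σ₀² + n/σ²; posterior mean is the precision-weighted average of μ₀ and x̄.
σ₀² = 206.47² = 42629.8609, σ² = 125.52² = 15755.2704; σ² + n·σ₀² = 15755.2704 + 9·42629.8609 = 399424.0185.
Posterior precision = 1/σ₀² + n/σ² = 1/42629.8609 + 9/15755.2704 = (σ² + n·σ₀²)/(σ₀²σ²) = 399424.0185/(42629.8609·15755.2704); posterior variance σₙ² = σ₀²σ²/(σ² + n·σ₀²) = 42629.8609·15755.2704/399424.0185 = 1681.533795.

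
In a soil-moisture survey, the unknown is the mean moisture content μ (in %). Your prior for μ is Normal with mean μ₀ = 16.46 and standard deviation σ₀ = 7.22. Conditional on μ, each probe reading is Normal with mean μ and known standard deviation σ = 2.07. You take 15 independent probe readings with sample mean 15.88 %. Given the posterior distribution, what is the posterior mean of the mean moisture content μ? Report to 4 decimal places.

For Normal data with known variance σ², a Normal(μ₀, σ₀²) prior on μ is conjugate. Posterior precision = 1/σ₀² + n/σ²; posterior mean is the precision-weighted average of μ₀ and x̄.
n·x̄ = 15·15.88 = 238.2.
σ₀² = 7.22² = 52.1284, σ² = 2.07² = 4.2849; σ² + n·σ₀² = 4.2849 + 15·52.1284 = 786.2109.
Posterior mean = (μ₀/σ₀² + n·x̄/σ²)/(1/σ₀² + n/σ²) = (σ²·μ₀ + σ₀²·n·x̄)/(σ² + n·σ₀²) = (4.2849·16.46 + 52.1284·238.2)/786.2109 = 12487.514334/786.2109 = 15.8832.

15.8832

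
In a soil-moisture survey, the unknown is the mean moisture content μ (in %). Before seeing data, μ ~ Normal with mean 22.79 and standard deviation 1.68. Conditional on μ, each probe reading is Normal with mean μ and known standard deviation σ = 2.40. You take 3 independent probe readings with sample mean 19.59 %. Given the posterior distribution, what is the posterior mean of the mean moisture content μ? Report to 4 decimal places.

20.8855

For Normal data with known variance σ², a Normal(μ₀, σ₀²) prior on μ is conjugate. Posterior precision = 1/σ₀² + n/σ²; posterior mean is the precision-weighted average of μ₀ and x̄.
n·x̄ = 3·19.59 = 58.77.
σ₀² = 1.68² = 2.8224, σ² = 2.40² = 5.76; σ² + n·σ₀² = 5.76 + 3·2.8224 = 14.2272.
Posterior mean = (μ₀/σ₀² + n·x̄/σ²)/(1/σ₀² + n/σ²) = (σ²·μ₀ + σ₀²·n·x̄)/(σ² + n·σ₀²) = (5.76·22.79 + 2.8224·58.77)/14.2272 = 297.142848/14.2272 = 20.8855.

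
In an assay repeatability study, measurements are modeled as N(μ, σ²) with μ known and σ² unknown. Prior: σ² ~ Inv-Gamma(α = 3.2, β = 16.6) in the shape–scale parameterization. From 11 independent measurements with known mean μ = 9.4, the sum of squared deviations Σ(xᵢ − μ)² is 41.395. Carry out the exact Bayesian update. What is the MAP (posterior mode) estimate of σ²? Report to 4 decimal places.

With known mean μ and an Inverse-Gamma(α, β) prior on σ², the Normal likelihood is conjugate: posterior is Inv-Gamma(α + n/2, β + Σ(xᵢ−μ)²/2).
Posterior: Inv-Gamma(3.2 + 11/2, 16.6 + 41.395/2) = Inv-Gamma(8.70, 37.2975).
Mode = β/(α+1) = 37.2975/9.70 = 3.8451.

3.8451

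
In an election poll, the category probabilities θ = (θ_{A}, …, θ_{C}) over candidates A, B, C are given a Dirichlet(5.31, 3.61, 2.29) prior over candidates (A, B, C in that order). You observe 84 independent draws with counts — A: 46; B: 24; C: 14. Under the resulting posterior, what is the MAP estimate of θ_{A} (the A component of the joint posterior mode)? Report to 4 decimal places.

The Dirichlet prior is conjugate to the Multinomial likelihood: each posterior αⱼ = prior αⱼ + observed count nⱼ.
Posterior concentration: (51.31, 27.61, 16.29), total = 95.21.
Joint mode component: (α_{A}−1)/(Σα−K) = 50.31/92.21 = 0.5456.

0.5456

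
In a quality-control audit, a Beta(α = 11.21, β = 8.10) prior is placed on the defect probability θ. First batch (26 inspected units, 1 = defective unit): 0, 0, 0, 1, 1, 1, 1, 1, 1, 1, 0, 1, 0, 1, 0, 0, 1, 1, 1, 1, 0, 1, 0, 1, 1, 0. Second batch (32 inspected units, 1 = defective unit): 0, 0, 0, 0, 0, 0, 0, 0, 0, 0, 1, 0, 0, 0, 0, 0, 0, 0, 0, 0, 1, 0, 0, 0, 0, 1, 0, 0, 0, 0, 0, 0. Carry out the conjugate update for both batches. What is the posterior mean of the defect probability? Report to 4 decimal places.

The Beta prior is conjugate to a Binomial/Bernoulli likelihood; the update adds successes to α and failures to β.
After batch 1: Beta(11.21+16, 8.10+10) = Beta(27.21, 18.10).
After batch 2: Beta(27.21+3, 18.10+29) = Beta(30.21, 47.10).
Posterior mean = α/(α+β) = 30.21/77.31 = 0.3908.

0.3908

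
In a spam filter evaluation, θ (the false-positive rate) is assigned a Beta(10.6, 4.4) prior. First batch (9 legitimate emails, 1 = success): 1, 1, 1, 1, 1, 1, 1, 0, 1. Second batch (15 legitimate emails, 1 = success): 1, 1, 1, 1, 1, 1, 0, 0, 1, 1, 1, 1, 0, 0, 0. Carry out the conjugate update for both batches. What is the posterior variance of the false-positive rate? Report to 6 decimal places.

The Beta prior is conjugate to a Binomial/Bernoulli likelihood; the update adds successes to α and failures to β.
After batch 1: Beta(10.6+8, 4.4+1) = Beta(18.6, 5.4).
After batch 2: Beta(18.6+10, 5.4+5) = Beta(28.6, 10.4).
Var = αβ/((α+β)²(α+β+1)) = 28.6·10.4/(39.0²·40.0) = 0.004889.

0.004889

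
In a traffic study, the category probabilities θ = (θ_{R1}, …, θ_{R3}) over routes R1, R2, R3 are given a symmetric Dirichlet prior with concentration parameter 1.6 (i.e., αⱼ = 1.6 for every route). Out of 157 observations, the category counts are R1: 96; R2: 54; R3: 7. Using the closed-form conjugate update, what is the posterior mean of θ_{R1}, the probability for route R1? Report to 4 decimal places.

The Dirichlet prior is conjugate to the Multinomial likelihood: each posterior αⱼ = prior αⱼ + observed count nⱼ.
Posterior concentration: (97.6, 55.6, 8.6), total = 161.8.
E[θ_{R1}|data] = α_{R1}/Σα = 97.6/161.8 = 0.6032.

0.6032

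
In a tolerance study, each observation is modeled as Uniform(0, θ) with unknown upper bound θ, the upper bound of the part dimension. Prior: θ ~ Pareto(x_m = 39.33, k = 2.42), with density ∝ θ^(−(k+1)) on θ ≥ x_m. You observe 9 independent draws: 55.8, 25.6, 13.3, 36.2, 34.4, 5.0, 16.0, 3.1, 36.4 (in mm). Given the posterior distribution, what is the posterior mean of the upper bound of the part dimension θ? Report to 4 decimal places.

A Pareto(scale x_m, shape k) prior on the upper bound θ of Uniform(0, θ) is conjugate: posterior is Pareto(max(x_m, max xᵢ), k + n).
Sample maximum = 55.8; prior scale x_m = 39.33 → posterior scale = max = 55.80.
Posterior shape = 2.42 + 9 = 11.42.
E[θ|data] = k·x_m/(k−1) = 11.42·55.80/10.42 = 61.1551.

61.1551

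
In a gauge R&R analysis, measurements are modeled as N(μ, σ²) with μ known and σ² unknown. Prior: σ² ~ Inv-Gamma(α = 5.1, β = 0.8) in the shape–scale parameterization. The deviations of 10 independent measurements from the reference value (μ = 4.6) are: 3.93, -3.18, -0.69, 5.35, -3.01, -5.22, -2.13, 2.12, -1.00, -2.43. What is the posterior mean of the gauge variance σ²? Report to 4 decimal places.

5.9616

With known mean μ and an Inverse-Gamma(α, β) prior on σ², the Normal likelihood is conjugate: posterior is Inv-Gamma(α + n/2, β + Σ(xᵢ−μ)²/2).
Σ(xᵢ−μ)² = (3.93)² + (-3.18)² + (-0.69)² + (5.35)² + (-3.01)² + (-5.22)² + (-2.13)² + (2.12)² + (-1.00)² + (-2.43)² = 106.9006.
Posterior: Inv-Gamma(5.1 + 10/2, 0.8 + 106.9006/2) = Inv-Gamma(10.10, 54.25030).
E[σ²|data] = β/(α−1) = 54.25030/9.10 = 5.9616.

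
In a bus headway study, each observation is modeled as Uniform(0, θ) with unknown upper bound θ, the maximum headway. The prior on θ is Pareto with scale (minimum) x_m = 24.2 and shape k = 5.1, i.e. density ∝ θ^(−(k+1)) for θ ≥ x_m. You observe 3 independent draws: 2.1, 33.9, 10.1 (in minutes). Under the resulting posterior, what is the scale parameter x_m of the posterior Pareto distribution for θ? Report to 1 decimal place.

A Pareto(scale x_m, shape k) prior on the upper bound θ of Uniform(0, θ) is conjugate: posterior is Pareto(max(x_m, max xᵢ), k + n).
Sample maximum = 33.9; prior scale x_m = 24.2 → posterior scale = max = 33.9.
Posterior shape = 5.1 + 3 = 8.1.
Posterior scale x_m = 33.9.

33.9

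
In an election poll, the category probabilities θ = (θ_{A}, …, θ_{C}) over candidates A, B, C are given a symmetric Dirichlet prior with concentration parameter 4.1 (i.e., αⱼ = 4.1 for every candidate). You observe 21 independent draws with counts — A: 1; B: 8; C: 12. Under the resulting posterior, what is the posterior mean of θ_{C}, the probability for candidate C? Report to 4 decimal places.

0.4835

The Dirichlet prior is conjugate to the Multinomial likelihood: each posterior αⱼ = prior αⱼ + observed count nⱼ.
Posterior concentration: (5.1, 12.1, 16.1), total = 33.3.
E[θ_{C}|data] = α_{C}/Σα = 16.1/33.3 = 0.4835.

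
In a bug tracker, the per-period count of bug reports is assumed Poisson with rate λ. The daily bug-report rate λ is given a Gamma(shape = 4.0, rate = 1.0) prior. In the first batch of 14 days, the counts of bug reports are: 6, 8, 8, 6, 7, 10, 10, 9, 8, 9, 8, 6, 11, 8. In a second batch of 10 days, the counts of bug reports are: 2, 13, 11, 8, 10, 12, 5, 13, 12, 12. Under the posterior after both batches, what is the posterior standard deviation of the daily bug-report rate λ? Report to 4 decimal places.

0.5879

With a Gamma(shape α, rate β) prior, the Poisson likelihood is conjugate: the posterior is Gamma(α + ΣXᵢ, β + n).
Batch 1: sum of counts S = 114 over n = 14 days.
After batch 1: Gamma(α+S, β+n) = Gamma(4.0+114, 1.0+14) = Gamma(118.0, 15.0).
Batch 2: sum of counts S = 98 over n = 10 days.
After batch 2: Gamma(α+S, β+n) = Gamma(118.0+98, 15.0+10) = Gamma(216.0, 25.0).
SD = √α/β = √216.0/25.0 = 0.5879.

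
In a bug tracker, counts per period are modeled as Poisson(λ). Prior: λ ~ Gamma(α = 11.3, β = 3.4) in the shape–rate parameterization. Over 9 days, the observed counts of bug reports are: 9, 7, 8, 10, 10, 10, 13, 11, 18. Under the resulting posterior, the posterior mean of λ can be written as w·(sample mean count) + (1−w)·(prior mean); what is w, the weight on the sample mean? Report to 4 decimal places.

With a Gamma(shape α, rate β) prior, the Poisson likelihood is conjugate: the posterior is Gamma(α + ΣXᵢ, β + n).
Posterior mean = (α₀+S)/(β₀+n) = [n/(β₀+n)]·(S/n) + [β₀/(β₀+n)]·(α₀/β₀), so only n and β₀ enter the weight.
Weight on data w = n/(β₀+n) = 9/(3.4+9) = 9/12.4 = 0.7258.

0.7258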